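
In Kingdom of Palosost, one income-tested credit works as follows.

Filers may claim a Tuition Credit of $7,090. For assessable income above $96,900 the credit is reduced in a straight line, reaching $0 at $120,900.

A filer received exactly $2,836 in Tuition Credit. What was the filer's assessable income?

$111,300

$2,836 is 2,836/7,090 of the full $7,090, so 4,254/7,090 of the $24,000 range has been used: income = $96,900 + $24,000 × 4,254/7,090 = $111,300.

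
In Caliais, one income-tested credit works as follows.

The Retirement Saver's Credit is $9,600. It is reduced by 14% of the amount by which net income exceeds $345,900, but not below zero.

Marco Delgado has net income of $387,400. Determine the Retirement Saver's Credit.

$3,790

Retirement Saver's Credit: 14% of the $41,500 excess over $345,900 is $5,810; credit = $9,600 − $5,810 = $3,790.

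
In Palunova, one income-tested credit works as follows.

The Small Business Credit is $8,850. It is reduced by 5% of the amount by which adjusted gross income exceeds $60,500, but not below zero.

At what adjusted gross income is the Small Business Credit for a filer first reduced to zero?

The credit falls by 5% of each dollar above $60,500, so it reaches zero when the excess is $8,850 / 5% = $177,000: income = $60,500 + $177,000 = $237,500.

$237,500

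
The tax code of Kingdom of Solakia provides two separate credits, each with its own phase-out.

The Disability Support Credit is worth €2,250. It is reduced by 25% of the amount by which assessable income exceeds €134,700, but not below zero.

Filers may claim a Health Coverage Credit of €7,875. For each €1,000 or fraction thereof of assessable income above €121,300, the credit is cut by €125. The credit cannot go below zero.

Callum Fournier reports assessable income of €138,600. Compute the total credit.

€6,900

Disability Support Credit: 25% of the €3,900 excess over €134,700 is €975; credit = €2,250 − €975 = €1,275.
Health Coverage Credit: income exceeds €121,300 by €17,300, which is 18 full-or-partial €1,000 increments; reduction = 18 × €125 = €2,250, leaving €5,625.
Total: €1,275 + €5,625 = €6,900.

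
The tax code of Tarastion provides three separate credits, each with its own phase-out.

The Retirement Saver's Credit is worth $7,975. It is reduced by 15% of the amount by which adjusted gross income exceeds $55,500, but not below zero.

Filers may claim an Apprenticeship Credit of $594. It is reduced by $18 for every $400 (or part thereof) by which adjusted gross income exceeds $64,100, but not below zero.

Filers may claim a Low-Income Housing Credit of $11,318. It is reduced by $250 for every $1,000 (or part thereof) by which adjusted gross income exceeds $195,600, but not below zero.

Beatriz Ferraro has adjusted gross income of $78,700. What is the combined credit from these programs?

Retirement Saver's Credit: 15% of the $23,200 excess over $55,500 is $3,480; credit = $7,975 − $3,480 = $4,495.
Apprenticeship Credit: income exceeds $64,100 by $14,600 → 37 increments × $18 = $666 ≥ base, so the credit is $0.
Low-Income Housing Credit: $78,700 is at or below the $195,600 threshold, so the full $11,318 applies.
Total: $4,495 + $0 + $11,318 = $15,813.

$15,813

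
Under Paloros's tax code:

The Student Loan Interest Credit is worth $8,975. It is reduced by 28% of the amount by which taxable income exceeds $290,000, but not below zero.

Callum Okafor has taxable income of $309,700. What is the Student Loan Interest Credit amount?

$3,459

Student Loan Interest Credit: 28% of the $19,700 excess over $290,000 is $5,516; credit = $8,975 − $5,516 = $3,459.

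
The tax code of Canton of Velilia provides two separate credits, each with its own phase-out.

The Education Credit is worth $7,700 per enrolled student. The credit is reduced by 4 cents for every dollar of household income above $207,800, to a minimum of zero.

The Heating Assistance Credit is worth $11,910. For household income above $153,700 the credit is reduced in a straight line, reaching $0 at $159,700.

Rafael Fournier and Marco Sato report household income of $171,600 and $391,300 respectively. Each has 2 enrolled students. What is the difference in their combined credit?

$7,340

Rafael ($171,600): Education Credit: base = 2 × $7,700 = $15,400. $171,600 is at or below the $207,800 threshold, so the full $15,400 applies. Heating Assistance Credit: $171,600 is at or above $159,700, so the credit is $0. total $15,400 + $0 = $15,400
Marco ($391,300): Education Credit: base = 2 × $7,700 = $15,400. 4% of the $183,500 excess over $207,800 is $7,340; credit = $15,400 − $7,340 = $8,060. Heating Assistance Credit: $391,300 is at or above $159,700, so the credit is $0. total $8,060 + $0 = $8,060
Difference: |$15,400 − $8,060| = $7,340.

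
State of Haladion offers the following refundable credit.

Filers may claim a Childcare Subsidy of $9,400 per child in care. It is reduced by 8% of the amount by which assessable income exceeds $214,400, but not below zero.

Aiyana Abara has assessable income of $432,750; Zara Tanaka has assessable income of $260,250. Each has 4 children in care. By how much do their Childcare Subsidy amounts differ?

Aiyana ($432,750): Childcare Subsidy: base = 4 × $9,400 = $37,600. 8% of the $218,350 excess over $214,400 is $17,468; credit = $37,600 − $17,468 = $20,132.
Zara ($260,250): Childcare Subsidy: base = 4 × $9,400 = $37,600. 8% of the $45,850 excess over $214,400 is $3,668; credit = $37,600 − $3,668 = $33,932.
Difference: |$20,132 − $33,932| = $13,800.

$13,800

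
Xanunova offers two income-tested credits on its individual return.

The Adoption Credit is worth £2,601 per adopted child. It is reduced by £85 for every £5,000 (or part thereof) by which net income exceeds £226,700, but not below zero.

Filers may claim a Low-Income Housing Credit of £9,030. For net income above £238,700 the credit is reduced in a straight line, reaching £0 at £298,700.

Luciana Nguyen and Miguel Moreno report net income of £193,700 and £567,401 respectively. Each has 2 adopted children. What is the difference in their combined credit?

£14,232

Luciana (£193,700): Adoption Credit: base = 2 × £2,601 = £5,202. £193,700 is at or below the £226,700 threshold, so the full £5,202 applies. Low-Income Housing Credit: £193,700 is at or below the £238,700 threshold, so the full £9,030 applies. total £5,202 + £9,030 = £14,232
Miguel (£567,401): Adoption Credit: base = 2 × £2,601 = £5,202. income exceeds £226,700 by £340,701 → 69 increments × £85 = £5,865 ≥ base, so the credit is £0. Low-Income Housing Credit: £567,401 is at or above £298,700, so the credit is £0. total £0 + £0 = £0
Difference: |£14,232 − £0| = £14,232.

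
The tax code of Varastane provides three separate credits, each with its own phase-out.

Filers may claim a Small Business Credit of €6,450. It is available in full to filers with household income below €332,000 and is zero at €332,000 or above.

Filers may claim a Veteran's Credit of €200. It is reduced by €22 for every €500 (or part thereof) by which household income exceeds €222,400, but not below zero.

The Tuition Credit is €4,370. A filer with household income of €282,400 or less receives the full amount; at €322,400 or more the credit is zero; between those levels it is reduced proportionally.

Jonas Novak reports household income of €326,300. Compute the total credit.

€6,450

Small Business Credit: €326,300 is below the €332,000 cutoff, so the full €6,450 applies.
Veteran's Credit: income exceeds €222,400 by €103,900 → 208 increments × €22 = €4,576 ≥ base, so the credit is €0.
Tuition Credit: €326,300 is at or above €322,400, so the credit is €0.
Total: €6,450 + €0 + €0 = €6,450.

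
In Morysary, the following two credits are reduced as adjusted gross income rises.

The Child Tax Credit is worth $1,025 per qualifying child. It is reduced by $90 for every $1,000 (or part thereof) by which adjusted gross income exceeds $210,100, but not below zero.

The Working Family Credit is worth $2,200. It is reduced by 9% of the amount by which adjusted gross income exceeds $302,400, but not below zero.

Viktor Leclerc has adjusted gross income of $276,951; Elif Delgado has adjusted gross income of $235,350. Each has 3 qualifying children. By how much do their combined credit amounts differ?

Viktor ($276,951): Child Tax Credit: base = 3 × $1,025 = $3,075. income exceeds $210,100 by $66,851 → 67 increments × $90 = $6,030 ≥ base, so the credit is $0. Working Family Credit: $276,951 is at or below the $302,400 threshold, so the full $2,200 applies. total $0 + $2,200 = $2,200
Elif ($235,350): Child Tax Credit: base = 3 × $1,025 = $3,075. income exceeds $210,100 by $25,250, which is 26 full-or-partial $1,000 increments; reduction = 26 × $90 = $2,340, leaving $735. Working Family Credit: $235,350 is at or below the $302,400 threshold, so the full $2,200 applies. total $735 + $2,200 = $2,935
Difference: |$2,200 − $2,935| = $735.

$735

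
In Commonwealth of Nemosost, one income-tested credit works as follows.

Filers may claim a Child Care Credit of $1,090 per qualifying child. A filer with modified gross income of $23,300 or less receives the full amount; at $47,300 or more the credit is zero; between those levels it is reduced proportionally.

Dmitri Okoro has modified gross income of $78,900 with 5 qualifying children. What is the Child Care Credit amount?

Child Care Credit: base = 5 × $1,090 = $5,450. $78,900 is at or above $47,300, so the credit is $0.

$0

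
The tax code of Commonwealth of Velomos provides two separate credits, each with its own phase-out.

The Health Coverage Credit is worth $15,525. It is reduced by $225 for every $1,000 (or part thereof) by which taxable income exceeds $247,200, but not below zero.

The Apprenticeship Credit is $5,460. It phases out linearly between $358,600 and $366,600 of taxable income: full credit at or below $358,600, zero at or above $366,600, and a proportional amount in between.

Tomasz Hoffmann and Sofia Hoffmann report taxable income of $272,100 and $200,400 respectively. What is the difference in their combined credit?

Tomasz ($272,100): Health Coverage Credit: income exceeds $247,200 by $24,900, which is 25 full-or-partial $1,000 increments; reduction = 25 × $225 = $5,625, leaving $9,900. Apprenticeship Credit: $272,100 is at or below the $358,600 threshold, so the full $5,460 applies. total $9,900 + $5,460 = $15,360
Sofia ($200,400): Health Coverage Credit: $200,400 is at or below the $247,200 threshold, so the full $15,525 applies. Apprenticeship Credit: $200,400 is at or below the $358,600 threshold, so the full $5,460 applies. total $15,525 + $5,460 = $20,985
Difference: |$15,360 − $20,985| = $5,625.

$5,625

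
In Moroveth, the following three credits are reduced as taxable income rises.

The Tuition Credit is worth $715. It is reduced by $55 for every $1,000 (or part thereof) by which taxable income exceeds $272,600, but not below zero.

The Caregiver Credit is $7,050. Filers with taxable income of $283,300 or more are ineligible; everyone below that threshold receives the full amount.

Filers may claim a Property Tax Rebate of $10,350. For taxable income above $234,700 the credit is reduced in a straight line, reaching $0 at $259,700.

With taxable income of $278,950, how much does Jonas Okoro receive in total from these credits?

$7,380

Tuition Credit: income exceeds $272,600 by $6,350, which is 7 full-or-partial $1,000 increments; reduction = 7 × $55 = $385, leaving $330.
Caregiver Credit: $278,950 is below the $283,300 cutoff, so the full $7,050 applies.
Property Tax Rebate: $278,950 is at or above $259,700, so the credit is $0.
Total: $330 + $7,050 + $0 = $7,380.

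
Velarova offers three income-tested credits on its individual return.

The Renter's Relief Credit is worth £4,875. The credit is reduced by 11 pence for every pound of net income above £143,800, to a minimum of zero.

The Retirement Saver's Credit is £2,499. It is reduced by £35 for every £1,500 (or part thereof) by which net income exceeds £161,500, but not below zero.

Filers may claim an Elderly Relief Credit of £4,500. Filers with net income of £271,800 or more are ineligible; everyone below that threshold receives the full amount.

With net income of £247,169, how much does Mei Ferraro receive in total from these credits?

£4,969

Renter's Relief Credit: 11% of the £103,369 excess over £143,800 is £11,370.59 ≥ base, so the credit is £0.
Retirement Saver's Credit: income exceeds £161,500 by £85,669, which is 58 full-or-partial £1,500 increments; reduction = 58 × £35 = £2,030, leaving £469.
Elderly Relief Credit: £247,169 is below the £271,800 cutoff, so the full £4,500 applies.
Total: £0 + £469 + £4,500 = £4,969.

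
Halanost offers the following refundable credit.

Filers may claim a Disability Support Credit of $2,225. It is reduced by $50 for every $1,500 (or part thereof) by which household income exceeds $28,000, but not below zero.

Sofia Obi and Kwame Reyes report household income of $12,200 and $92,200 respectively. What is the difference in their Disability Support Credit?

$2,150

Sofia ($12,200): Disability Support Credit: $12,200 is at or below the $28,000 threshold, so the full $2,225 applies.
Kwame ($92,200): Disability Support Credit: income exceeds $28,000 by $64,200, which is 43 full-or-partial $1,500 increments; reduction = 43 × $50 = $2,150, leaving $75.
Difference: |$2,225 − $75| = $2,150.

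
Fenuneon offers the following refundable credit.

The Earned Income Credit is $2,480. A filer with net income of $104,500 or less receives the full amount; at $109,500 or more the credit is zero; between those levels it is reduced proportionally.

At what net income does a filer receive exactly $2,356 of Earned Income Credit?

$104,750

$2,356 is 2,356/2,480 of the full $2,480, so 124/2,480 of the $5,000 range has been used: income = $104,500 + $5,000 × 124/2,480 = $104,750.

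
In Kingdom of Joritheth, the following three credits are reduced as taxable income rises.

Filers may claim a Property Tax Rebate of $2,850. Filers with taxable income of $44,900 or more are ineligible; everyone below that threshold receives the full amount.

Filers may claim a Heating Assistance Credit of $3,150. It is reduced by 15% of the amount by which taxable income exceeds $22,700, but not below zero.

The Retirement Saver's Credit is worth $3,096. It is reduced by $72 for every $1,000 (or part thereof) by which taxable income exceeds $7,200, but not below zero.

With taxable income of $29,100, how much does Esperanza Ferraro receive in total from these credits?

Property Tax Rebate: $29,100 is below the $44,900 cutoff, so the full $2,850 applies.
Heating Assistance Credit: 15% of the $6,400 excess over $22,700 is $960; credit = $3,150 − $960 = $2,190.
Retirement Saver's Credit: income exceeds $7,200 by $21,900, which is 22 full-or-partial $1,000 increments; reduction = 22 × $72 = $1,584, leaving $1,512.
Total: $2,850 + $2,190 + $1,512 = $6,552.

$6,552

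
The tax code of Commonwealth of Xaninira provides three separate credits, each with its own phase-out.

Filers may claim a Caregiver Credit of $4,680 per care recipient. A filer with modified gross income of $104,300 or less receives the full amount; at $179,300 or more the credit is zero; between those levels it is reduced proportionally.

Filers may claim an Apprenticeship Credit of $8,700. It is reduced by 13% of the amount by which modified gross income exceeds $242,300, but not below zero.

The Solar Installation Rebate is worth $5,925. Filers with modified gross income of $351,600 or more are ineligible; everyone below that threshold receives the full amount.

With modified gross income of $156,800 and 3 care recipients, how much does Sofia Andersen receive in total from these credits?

Caregiver Credit: base = 3 × $4,680 = $14,040. $156,800 is $52,500 into a $75,000 phase-out range, leaving 22,500/75,000 of the credit: $14,040 × 22,500/75,000 = $4,212.
Apprenticeship Credit: $156,800 is at or below the $242,300 threshold, so the full $8,700 applies.
Solar Installation Rebate: $156,800 is below the $351,600 cutoff, so the full $5,925 applies.
Total: $4,212 + $8,700 + $5,925 = $18,837.

$18,837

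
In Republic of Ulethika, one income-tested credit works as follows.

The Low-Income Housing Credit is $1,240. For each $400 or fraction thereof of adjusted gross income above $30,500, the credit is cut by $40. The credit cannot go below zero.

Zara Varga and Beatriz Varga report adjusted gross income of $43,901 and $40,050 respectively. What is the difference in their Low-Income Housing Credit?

$280

Zara ($43,901): Low-Income Housing Credit: income exceeds $30,500 by $13,401 → 34 increments × $40 = $1,360 ≥ base, so the credit is $0.
Beatriz ($40,050): Low-Income Housing Credit: income exceeds $30,500 by $9,550, which is 24 full-or-partial $400 increments; reduction = 24 × $40 = $960, leaving $280.
Difference: |$0 − $280| = $280.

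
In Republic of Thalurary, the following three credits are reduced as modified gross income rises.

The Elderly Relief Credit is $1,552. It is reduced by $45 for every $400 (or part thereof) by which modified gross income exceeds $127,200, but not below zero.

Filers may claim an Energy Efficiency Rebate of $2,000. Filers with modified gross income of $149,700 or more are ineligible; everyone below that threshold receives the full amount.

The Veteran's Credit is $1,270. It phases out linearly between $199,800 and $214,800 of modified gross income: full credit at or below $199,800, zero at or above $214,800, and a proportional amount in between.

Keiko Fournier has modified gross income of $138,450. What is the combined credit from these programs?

$3,517

Elderly Relief Credit: income exceeds $127,200 by $11,250, which is 29 full-or-partial $400 increments; reduction = 29 × $45 = $1,305, leaving $247.
Energy Efficiency Rebate: $138,450 is below the $149,700 cutoff, so the full $2,000 applies.
Veteran's Credit: $138,450 is at or below the $199,800 threshold, so the full $1,270 applies.
Total: $247 + $2,000 + $1,270 = $3,517.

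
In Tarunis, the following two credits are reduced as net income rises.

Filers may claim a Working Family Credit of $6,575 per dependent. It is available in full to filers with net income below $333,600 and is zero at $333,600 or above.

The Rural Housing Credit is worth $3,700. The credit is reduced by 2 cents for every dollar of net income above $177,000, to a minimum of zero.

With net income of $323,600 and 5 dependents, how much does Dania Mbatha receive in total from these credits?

Working Family Credit: base = 5 × $6,575 = $32,875. $323,600 is below the $333,600 cutoff, so the full $32,875 applies.
Rural Housing Credit: 2% of the $146,600 excess over $177,000 is $2,932; credit = $3,700 − $2,932 = $768.
Total: $32,875 + $768 = $33,643.

$33,643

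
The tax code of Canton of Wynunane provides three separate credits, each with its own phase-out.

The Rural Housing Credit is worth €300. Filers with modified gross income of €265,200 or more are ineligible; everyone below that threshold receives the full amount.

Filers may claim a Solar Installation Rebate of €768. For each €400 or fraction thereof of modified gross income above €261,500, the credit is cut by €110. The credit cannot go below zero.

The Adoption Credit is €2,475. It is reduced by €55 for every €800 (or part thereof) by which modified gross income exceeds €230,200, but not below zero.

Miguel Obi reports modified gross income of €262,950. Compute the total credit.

Rural Housing Credit: €262,950 is below the €265,200 cutoff, so the full €300 applies.
Solar Installation Rebate: income exceeds €261,500 by €1,450, which is 4 full-or-partial €400 increments; reduction = 4 × €110 = €440, leaving €328.
Adoption Credit: income exceeds €230,200 by €32,750, which is 41 full-or-partial €800 increments; reduction = 41 × €55 = €2,255, leaving €220.
Total: €300 + €328 + €220 = €848.

€848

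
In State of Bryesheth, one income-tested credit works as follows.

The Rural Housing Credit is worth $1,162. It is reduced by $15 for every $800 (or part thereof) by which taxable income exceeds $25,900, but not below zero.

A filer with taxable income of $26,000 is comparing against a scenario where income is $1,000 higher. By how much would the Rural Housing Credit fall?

$15

At $26,000 — income exceeds $25,900 by $100, which is 1 full-or-partial $800 increment; reduction = 1 × $15 = $15, leaving $1,147.
At $27,000 — income exceeds $25,900 by $1,100, which is 2 full-or-partial $800 increments; reduction = 2 × $15 = $30, leaving $1,132.
Lost: $1,147 − $1,132 = $15.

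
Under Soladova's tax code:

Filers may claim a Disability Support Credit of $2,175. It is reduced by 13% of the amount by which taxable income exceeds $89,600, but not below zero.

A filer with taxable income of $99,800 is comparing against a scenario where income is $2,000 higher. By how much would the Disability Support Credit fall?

$260

At $99,800 — 13% of the $10,200 excess over $89,600 is $1,326; credit = $2,175 − $1,326 = $849.
At $101,800 — 13% of the $12,200 excess over $89,600 is $1,586; credit = $2,175 − $1,586 = $589.
Lost: $849 − $589 = $260.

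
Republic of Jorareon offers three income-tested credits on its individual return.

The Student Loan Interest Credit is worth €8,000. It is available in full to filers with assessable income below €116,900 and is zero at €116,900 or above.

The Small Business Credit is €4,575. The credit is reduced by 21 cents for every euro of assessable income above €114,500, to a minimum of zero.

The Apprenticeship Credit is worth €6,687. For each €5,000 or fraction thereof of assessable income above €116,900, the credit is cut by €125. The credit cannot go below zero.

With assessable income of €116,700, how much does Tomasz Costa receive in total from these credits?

Student Loan Interest Credit: €116,700 is below the €116,900 cutoff, so the full €8,000 applies.
Small Business Credit: 21% of the €2,200 excess over €114,500 is €462; credit = €4,575 − €462 = €4,113.
Apprenticeship Credit: €116,700 is at or below the €116,900 threshold, so the full €6,687 applies.
Total: €8,000 + €4,113 + €6,687 = €18,800.

€18,800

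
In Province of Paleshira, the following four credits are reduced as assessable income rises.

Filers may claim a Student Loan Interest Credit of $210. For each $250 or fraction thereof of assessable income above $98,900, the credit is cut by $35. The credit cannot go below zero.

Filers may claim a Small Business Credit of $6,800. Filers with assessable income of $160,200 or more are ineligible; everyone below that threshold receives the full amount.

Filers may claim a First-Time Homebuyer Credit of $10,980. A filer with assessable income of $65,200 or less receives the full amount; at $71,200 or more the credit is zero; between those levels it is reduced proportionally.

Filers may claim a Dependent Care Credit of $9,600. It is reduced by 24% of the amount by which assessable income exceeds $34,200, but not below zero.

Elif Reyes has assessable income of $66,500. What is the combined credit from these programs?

Student Loan Interest Credit: $66,500 is at or below the $98,900 threshold, so the full $210 applies.
Small Business Credit: $66,500 is below the $160,200 cutoff, so the full $6,800 applies.
First-Time Homebuyer Credit: $66,500 is $1,300 into a $6,000 phase-out range, leaving 4,700/6,000 of the credit: $10,980 × 4,700/6,000 = $8,601.
Dependent Care Credit: 24% of the $32,300 excess over $34,200 is $7,752; credit = $9,600 − $7,752 = $1,848.
Total: $210 + $6,800 + $8,601 + $1,848 = $17,459.

$17,459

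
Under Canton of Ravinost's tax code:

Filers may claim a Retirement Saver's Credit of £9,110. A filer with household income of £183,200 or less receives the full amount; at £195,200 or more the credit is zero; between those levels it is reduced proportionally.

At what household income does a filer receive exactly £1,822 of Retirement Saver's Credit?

£192,800

£1,822 is 1,822/9,110 of the full £9,110, so 7,288/9,110 of the £12,000 range has been used: income = £183,200 + £12,000 × 7,288/9,110 = £192,800.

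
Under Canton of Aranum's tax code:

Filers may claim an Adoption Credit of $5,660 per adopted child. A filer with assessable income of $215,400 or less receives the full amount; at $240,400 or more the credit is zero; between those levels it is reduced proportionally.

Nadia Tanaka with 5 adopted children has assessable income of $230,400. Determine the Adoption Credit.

$11,320

Adoption Credit: base = 5 × $5,660 = $28,300. $230,400 is $15,000 into a $25,000 phase-out range, leaving 10,000/25,000 of the credit: $28,300 × 10,000/25,000 = $11,320.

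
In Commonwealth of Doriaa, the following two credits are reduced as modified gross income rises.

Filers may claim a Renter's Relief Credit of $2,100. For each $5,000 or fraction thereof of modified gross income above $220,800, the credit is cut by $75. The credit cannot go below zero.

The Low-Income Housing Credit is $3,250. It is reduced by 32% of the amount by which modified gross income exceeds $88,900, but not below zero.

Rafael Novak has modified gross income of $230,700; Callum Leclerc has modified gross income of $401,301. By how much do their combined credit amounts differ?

$1,950

Rafael ($230,700): Renter's Relief Credit: income exceeds $220,800 by $9,900, which is 2 full-or-partial $5,000 increments; reduction = 2 × $75 = $150, leaving $1,950. Low-Income Housing Credit: 32% of the $141,800 excess over $88,900 is $45,376 ≥ base, so the credit is $0. total $1,950 + $0 = $1,950
Callum ($401,301): Renter's Relief Credit: income exceeds $220,800 by $180,501 → 37 increments × $75 = $2,775 ≥ base, so the credit is $0. Low-Income Housing Credit: 32% of the $312,401 excess over $88,900 is $99,968.32 ≥ base, so the credit is $0. total $0 + $0 = $0
Difference: |$1,950 − $0| = $1,950.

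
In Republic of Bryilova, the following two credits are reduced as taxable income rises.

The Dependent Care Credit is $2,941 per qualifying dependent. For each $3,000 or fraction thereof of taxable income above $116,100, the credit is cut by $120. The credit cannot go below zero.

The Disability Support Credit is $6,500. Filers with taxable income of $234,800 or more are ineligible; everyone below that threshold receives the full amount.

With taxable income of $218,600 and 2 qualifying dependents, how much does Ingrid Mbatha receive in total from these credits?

Dependent Care Credit: base = 2 × $2,941 = $5,882. income exceeds $116,100 by $102,500, which is 35 full-or-partial $3,000 increments; reduction = 35 × $120 = $4,200, leaving $1,682.
Disability Support Credit: $218,600 is below the $234,800 cutoff, so the full $6,500 applies.
Total: $1,682 + $6,500 = $8,182.

$8,182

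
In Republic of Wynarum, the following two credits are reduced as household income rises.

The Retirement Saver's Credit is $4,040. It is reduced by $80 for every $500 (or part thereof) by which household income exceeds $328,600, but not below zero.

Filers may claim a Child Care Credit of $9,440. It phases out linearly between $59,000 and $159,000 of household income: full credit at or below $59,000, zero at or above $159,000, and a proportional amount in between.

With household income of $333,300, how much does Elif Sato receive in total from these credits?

Retirement Saver's Credit: income exceeds $328,600 by $4,700, which is 10 full-or-partial $500 increments; reduction = 10 × $80 = $800, leaving $3,240.
Child Care Credit: $333,300 is at or above $159,000, so the credit is $0.
Total: $3,240 + $0 = $3,240.

$3,240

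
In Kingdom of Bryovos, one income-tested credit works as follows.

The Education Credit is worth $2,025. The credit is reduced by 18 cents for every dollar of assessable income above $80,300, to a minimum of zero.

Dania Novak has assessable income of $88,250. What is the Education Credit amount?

$594

Education Credit: 18% of the $7,950 excess over $80,300 is $1,431; credit = $2,025 − $1,431 = $594.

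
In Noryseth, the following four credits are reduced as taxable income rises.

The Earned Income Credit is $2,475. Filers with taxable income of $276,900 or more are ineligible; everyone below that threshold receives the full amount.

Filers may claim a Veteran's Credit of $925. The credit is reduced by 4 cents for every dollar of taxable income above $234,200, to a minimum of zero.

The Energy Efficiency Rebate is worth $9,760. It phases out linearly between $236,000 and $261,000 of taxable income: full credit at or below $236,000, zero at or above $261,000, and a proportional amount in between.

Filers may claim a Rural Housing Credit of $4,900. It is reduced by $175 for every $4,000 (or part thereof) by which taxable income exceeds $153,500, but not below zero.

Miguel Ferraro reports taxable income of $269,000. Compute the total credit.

Earned Income Credit: $269,000 is below the $276,900 cutoff, so the full $2,475 applies.
Veteran's Credit: 4% of the $34,800 excess over $234,200 is $1,392 ≥ base, so the credit is $0.
Energy Efficiency Rebate: $269,000 is at or above $261,000, so the credit is $0.
Rural Housing Credit: income exceeds $153,500 by $115,500 → 29 increments × $175 = $5,075 ≥ base, so the credit is $0.
Total: $2,475 + $0 + $0 + $0 = $2,475.

$2,475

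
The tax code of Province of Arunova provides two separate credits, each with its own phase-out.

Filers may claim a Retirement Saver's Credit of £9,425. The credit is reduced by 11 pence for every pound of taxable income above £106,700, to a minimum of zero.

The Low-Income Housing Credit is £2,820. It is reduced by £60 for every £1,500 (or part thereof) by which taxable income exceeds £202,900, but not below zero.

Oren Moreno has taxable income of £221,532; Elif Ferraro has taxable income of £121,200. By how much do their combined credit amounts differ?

£8,610

Oren (£221,532): Retirement Saver's Credit: 11% of the £114,832 excess over £106,700 is £12,631.52 ≥ base, so the credit is £0. Low-Income Housing Credit: income exceeds £202,900 by £18,632, which is 13 full-or-partial £1,500 increments; reduction = 13 × £60 = £780, leaving £2,040. total £0 + £2,040 = £2,040
Elif (£121,200): Retirement Saver's Credit: 11% of the £14,500 excess over £106,700 is £1,595; credit = £9,425 − £1,595 = £7,830. Low-Income Housing Credit: £121,200 is at or below the £202,900 threshold, so the full £2,820 applies. total £7,830 + £2,820 = £10,650
Difference: |£2,040 − £10,650| = £8,610.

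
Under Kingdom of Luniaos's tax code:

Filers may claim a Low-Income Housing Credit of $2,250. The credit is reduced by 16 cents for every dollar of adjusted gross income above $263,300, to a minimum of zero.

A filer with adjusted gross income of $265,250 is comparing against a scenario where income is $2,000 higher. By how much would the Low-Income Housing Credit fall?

$320

At $265,250 — 16% of the $1,950 excess over $263,300 is $312; credit = $2,250 − $312 = $1,938.
At $267,250 — 16% of the $3,950 excess over $263,300 is $632; credit = $2,250 − $632 = $1,618.
Lost: $1,938 − $1,618 = $320.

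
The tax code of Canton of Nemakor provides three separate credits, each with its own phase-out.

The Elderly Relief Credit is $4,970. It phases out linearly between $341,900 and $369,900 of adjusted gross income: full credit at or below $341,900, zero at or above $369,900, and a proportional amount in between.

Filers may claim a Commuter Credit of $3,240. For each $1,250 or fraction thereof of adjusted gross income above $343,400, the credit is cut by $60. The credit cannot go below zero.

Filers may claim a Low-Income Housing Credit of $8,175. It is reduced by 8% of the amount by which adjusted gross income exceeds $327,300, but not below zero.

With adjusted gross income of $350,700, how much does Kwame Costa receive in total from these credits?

$12,591

Elderly Relief Credit: $350,700 is $8,800 into a $28,000 phase-out range, leaving 19,200/28,000 of the credit: $4,970 × 19,200/28,000 = $3,408.
Commuter Credit: income exceeds $343,400 by $7,300, which is 6 full-or-partial $1,250 increments; reduction = 6 × $60 = $360, leaving $2,880.
Low-Income Housing Credit: 8% of the $23,400 excess over $327,300 is $1,872; credit = $8,175 − $1,872 = $6,303.
Total: $3,408 + $2,880 + $6,303 = $12,591.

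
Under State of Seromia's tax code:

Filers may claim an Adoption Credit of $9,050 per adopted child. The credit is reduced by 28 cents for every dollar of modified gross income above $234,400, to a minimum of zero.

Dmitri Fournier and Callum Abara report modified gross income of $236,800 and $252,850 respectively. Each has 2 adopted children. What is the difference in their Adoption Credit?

$4,494

Dmitri ($236,800): Adoption Credit: base = 2 × $9,050 = $18,100. 28% of the $2,400 excess over $234,400 is $672; credit = $18,100 − $672 = $17,428.
Callum ($252,850): Adoption Credit: base = 2 × $9,050 = $18,100. 28% of the $18,450 excess over $234,400 is $5,166; credit = $18,100 − $5,166 = $12,934.
Difference: |$17,428 − $12,934| = $4,494.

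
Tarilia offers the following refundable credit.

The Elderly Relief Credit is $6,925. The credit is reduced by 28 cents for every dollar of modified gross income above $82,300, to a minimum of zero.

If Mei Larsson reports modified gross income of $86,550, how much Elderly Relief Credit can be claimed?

Elderly Relief Credit: 28% of the $4,250 excess over $82,300 is $1,190; credit = $6,925 − $1,190 = $5,735.

$5,735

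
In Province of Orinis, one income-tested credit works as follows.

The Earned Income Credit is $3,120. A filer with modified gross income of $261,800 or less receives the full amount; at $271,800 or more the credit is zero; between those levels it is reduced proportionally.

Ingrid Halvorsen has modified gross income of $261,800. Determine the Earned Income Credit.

$3,120

Earned Income Credit: $261,800 is at or below the $261,800 threshold, so the full $3,120 applies.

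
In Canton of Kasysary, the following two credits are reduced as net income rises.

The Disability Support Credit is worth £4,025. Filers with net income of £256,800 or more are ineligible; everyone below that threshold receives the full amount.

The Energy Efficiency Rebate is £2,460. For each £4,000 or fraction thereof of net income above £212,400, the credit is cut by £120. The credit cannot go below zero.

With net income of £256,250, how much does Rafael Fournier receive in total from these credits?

Disability Support Credit: £256,250 is below the £256,800 cutoff, so the full £4,025 applies.
Energy Efficiency Rebate: income exceeds £212,400 by £43,850, which is 11 full-or-partial £4,000 increments; reduction = 11 × £120 = £1,320, leaving £1,140.
Total: £4,025 + £1,140 = £5,165.

£5,165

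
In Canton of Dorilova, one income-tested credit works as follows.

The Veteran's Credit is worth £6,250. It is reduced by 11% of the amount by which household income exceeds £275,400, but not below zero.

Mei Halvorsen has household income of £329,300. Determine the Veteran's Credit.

Veteran's Credit: 11% of the £53,900 excess over £275,400 is £5,929; credit = £6,250 − £5,929 = £321.

£321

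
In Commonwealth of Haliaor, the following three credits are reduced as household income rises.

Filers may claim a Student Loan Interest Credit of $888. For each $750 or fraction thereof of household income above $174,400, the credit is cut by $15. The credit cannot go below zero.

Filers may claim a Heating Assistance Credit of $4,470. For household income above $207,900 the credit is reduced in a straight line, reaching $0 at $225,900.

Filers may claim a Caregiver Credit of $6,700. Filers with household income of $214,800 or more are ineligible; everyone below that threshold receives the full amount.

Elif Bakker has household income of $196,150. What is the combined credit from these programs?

$11,623

Student Loan Interest Credit: income exceeds $174,400 by $21,750, which is 29 full-or-partial $750 increments; reduction = 29 × $15 = $435, leaving $453.
Heating Assistance Credit: $196,150 is at or below the $207,900 threshold, so the full $4,470 applies.
Caregiver Credit: $196,150 is below the $214,800 cutoff, so the full $6,700 applies.
Total: $453 + $4,470 + $6,700 = $11,623.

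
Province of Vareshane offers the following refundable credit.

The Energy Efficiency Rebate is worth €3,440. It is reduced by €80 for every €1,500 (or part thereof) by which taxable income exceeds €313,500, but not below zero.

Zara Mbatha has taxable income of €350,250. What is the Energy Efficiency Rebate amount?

€1,440

Energy Efficiency Rebate: income exceeds €313,500 by €36,750, which is 25 full-or-partial €1,500 increments; reduction = 25 × €80 = €2,000, leaving €1,440.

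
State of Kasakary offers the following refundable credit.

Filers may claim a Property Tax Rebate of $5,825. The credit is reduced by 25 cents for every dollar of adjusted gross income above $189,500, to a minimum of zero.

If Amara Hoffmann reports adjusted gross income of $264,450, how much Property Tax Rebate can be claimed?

$0

Property Tax Rebate: 25% of the $74,950 excess over $189,500 is $18,737.50 ≥ base, so the credit is $0.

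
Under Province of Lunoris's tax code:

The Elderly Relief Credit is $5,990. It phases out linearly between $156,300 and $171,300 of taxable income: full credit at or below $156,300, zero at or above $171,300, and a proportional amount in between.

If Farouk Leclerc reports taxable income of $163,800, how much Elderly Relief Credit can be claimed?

Elderly Relief Credit: $163,800 is $7,500 into a $15,000 phase-out range, leaving 7,500/15,000 of the credit: $5,990 × 7,500/15,000 = $2,995.

$2,995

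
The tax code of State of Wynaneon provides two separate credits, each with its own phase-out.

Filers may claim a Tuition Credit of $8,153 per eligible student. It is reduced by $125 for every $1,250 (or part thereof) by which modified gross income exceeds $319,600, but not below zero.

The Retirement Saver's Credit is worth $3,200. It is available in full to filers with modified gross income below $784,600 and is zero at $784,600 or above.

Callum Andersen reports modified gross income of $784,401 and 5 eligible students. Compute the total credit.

$3,200

Tuition Credit: base = 5 × $8,153 = $40,765. income exceeds $319,600 by $464,801 → 372 increments × $125 = $46,500 ≥ base, so the credit is $0.
Retirement Saver's Credit: $784,401 is below the $784,600 cutoff, so the full $3,200 applies.
Total: $0 + $3,200 = $3,200.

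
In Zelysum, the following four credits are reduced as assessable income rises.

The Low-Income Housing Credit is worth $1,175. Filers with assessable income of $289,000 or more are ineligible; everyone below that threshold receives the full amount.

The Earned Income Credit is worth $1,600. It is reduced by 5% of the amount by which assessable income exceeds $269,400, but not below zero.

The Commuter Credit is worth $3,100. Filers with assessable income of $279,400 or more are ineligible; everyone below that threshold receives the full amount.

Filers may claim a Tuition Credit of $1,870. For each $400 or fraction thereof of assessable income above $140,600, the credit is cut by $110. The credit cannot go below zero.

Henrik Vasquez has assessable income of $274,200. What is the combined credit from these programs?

$5,635

Low-Income Housing Credit: $274,200 is below the $289,000 cutoff, so the full $1,175 applies.
Earned Income Credit: 5% of the $4,800 excess over $269,400 is $240; credit = $1,600 − $240 = $1,360.
Commuter Credit: $274,200 is below the $279,400 cutoff, so the full $3,100 applies.
Tuition Credit: income exceeds $140,600 by $133,600 → 334 increments × $110 = $36,740 ≥ base, so the credit is $0.
Total: $1,175 + $1,360 + $3,100 + $0 = $5,635.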